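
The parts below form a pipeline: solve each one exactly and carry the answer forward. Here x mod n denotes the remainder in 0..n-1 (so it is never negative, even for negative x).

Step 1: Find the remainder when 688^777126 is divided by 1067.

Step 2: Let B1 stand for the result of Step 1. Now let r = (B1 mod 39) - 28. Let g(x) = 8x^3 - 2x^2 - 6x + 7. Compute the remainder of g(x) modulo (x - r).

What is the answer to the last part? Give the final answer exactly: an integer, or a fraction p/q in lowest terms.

Step 1: squarings mod 1067: 688^1=688, 688^2=663, 688^4=1032, 688^8=158, 688^16=423, 688^32=740, 688^64=229, 688^128=158, 688^256=423, 688^512=740, 688^1024=229, 688^2048=158, 688^4096=423, 688^8192=740, 688^16384=229, 688^32768=158, 688^65536=423, 688^131072=740, 688^262144=229, 688^524288=158; 688^777126 = 688^2 * 688^4 * 688^32 * 688^128 * 688^256 * 688^512 * 688^2048 * 688^4096 * 688^16384 * 688^32768 * 688^65536 * 688^131072 * 688^524288 = 269 (mod 1067); answer 269
Step 2: B1 = 269; r = 7; remainder = value at the root: 8*(7)^3 - 2*(7)^2 - 6*(7)^1 + 7 = (2744) + (-98) + (-42) + (7) = 2611; answer 2611

2611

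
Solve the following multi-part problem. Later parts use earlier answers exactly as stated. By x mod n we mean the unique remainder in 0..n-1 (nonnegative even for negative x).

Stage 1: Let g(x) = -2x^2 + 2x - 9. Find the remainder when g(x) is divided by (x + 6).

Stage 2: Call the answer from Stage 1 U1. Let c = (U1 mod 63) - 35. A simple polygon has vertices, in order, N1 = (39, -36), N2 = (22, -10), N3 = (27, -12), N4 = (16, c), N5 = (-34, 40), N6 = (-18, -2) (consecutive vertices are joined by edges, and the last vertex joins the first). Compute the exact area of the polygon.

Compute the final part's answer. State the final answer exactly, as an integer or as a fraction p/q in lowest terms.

Stage 1: remainder = value at the root: -2*(-6)^2 + 2*(-6)^1 - 9 = (-72) + (-12) + (-9) = -93; answer -93
Stage 2: U1 = -93; c = -2; cross terms: (39*-10 - 22*-36)=402, (22*-12 - 27*-10)=6, (27*-2 - 16*-12)=138, (16*40 - -34*-2)=572, (-34*-2 - -18*40)=788, (-18*-36 - 39*-2)=726; twice the area = |2632| = 2632; area = 1316; answer 1316

1316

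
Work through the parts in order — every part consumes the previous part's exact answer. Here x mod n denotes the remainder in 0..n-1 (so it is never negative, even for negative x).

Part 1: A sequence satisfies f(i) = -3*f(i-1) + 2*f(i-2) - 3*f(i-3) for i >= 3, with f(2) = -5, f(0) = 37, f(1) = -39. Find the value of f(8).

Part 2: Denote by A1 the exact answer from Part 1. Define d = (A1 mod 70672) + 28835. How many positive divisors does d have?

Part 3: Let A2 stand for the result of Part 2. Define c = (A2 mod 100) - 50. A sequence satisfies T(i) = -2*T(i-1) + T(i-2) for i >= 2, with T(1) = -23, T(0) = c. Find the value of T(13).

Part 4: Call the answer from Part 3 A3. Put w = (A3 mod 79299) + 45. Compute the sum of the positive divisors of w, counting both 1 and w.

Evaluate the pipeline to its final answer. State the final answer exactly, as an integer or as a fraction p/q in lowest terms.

Part 1: f(3) = -3*(-5) + 2*(-39) - 3*(37) = -174; iterating: f(3)=-174, f(4)=629, f(5)=-2220, f(6)=8440, f(7)=-31647, f(8)=118481; answer 118481
Part 2: A1 = 118481; d = 76644; 76644 = 2^2 * 3^2 * 2129; number of divisors = (2+1) * (2+1) * (1+1) = 18; answer 18
Part 3: A2 = 18; c = -32; T(2) = -2*(-23) + 1*(-32) = 14; iterating: T(2)=14, T(3)=-51, T(4)=116, T(5)=-283, T(6)=682, T(7)=-1647, T(8)=3976, T(9)=-9599, T(10)=23174, T(11)=-55947, T(12)=135068, T(13)=-326083; answer -326083
Part 4: A3 = -326083; w = 70457; 70457 is prime, so its only divisors are 1 and 70457; sigma = 1 + 70457 = 70458; answer 70458

70458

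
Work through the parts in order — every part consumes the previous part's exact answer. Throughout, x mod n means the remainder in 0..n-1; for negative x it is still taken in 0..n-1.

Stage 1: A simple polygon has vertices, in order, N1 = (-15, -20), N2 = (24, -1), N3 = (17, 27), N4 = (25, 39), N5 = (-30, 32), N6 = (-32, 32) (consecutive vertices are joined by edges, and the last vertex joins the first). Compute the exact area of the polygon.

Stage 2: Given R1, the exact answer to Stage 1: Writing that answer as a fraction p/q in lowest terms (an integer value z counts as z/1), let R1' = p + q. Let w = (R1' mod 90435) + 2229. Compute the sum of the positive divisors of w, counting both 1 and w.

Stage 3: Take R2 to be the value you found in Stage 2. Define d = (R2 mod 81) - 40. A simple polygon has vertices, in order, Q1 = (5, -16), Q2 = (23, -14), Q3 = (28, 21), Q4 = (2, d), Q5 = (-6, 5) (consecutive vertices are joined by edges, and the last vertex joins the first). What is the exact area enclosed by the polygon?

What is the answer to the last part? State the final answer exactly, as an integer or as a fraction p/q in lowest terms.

504

Stage 1: cross terms: (-15*-1 - 24*-20)=495, (24*27 - 17*-1)=665, (17*39 - 25*27)=-12, (25*32 - -30*39)=1970, (-30*32 - -32*32)=64, (-32*-20 - -15*32)=1120; twice the area = |4302| = 4302; area = 2151; answer 2151
Stage 2: R1 = 2151; threaded value p + q = 2152; w = 4381; 4381 = 13 * 337; sigma = (1 + 13) * (1 + 337) = 14 * 338 = 4732; answer 4732
Stage 3: R2 = 4732; d = -6; cross terms: (5*-14 - 23*-16)=298, (23*21 - 28*-14)=875, (28*-6 - 2*21)=-210, (2*5 - -6*-6)=-26, (-6*-16 - 5*5)=71; twice the area = |1008| = 1008; area = 504; answer 504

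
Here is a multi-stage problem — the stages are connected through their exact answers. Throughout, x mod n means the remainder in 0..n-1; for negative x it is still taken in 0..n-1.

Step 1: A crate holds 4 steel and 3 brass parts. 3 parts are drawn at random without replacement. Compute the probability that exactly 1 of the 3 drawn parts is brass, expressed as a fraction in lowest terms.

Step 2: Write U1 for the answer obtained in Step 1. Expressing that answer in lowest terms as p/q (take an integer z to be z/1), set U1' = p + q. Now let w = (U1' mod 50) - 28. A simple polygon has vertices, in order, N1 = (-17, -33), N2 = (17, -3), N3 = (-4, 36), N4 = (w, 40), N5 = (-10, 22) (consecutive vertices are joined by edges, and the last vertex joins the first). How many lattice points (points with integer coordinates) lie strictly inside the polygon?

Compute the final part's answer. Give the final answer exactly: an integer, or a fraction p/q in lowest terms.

Step 1: total draws C(7,3) = 35; favorable C(3,1)*C(4,2) = 18; P = 18/35; answer 18/35
Step 2: U1 = 18/35; threaded value p + q = 53; w = -25; cross terms: (-17*-3 - 17*-33)=612, (17*36 - -4*-3)=600, (-4*40 - -25*36)=740, (-25*22 - -10*40)=-150, (-10*-33 - -17*22)=704; twice the area = |2506| = 2506; area = 1253; boundary points = 2 + 3 + 1 + 3 + 1 = 10; strictly interior points = area - boundary/2 + 1 = 1249; answer 1249

1249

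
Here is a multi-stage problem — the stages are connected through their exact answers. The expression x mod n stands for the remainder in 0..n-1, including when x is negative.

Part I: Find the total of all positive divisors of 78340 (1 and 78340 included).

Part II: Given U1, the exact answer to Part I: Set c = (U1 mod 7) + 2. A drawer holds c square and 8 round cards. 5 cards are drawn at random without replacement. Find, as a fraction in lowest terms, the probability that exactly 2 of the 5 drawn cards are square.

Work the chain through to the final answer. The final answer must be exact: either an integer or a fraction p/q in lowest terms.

Part I: 78340 = 2^2 * 5 * 3917; sigma = (1 + 2 + 4) * (1 + 5) * (1 + 3917) = 7 * 6 * 3918 = 164556; answer 164556
Part II: U1 = 164556; c = 2; total draws C(10,5) = 252; favorable C(2,2)*C(8,3) = 56; P = 2/9; answer 2/9

2/9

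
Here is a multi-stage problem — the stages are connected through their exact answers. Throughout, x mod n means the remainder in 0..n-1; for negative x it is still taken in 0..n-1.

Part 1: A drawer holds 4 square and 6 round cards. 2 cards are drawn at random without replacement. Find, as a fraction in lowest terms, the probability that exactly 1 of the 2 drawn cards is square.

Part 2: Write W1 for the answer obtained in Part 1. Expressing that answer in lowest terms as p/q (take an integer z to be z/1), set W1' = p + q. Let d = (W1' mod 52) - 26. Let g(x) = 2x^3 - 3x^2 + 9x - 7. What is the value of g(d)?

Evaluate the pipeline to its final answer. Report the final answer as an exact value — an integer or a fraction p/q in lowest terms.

-115

Part 1: total draws C(10,2) = 45; favorable C(4,1)*C(6,1) = 24; P = 8/15; answer 8/15
Part 2: W1 = 8/15; threaded value p + q = 23; d = -3; 2*(-3)^3 - 3*(-3)^2 + 9*(-3)^1 - 7 = (-54) + (-27) + (-27) + (-7) = -115; answer -115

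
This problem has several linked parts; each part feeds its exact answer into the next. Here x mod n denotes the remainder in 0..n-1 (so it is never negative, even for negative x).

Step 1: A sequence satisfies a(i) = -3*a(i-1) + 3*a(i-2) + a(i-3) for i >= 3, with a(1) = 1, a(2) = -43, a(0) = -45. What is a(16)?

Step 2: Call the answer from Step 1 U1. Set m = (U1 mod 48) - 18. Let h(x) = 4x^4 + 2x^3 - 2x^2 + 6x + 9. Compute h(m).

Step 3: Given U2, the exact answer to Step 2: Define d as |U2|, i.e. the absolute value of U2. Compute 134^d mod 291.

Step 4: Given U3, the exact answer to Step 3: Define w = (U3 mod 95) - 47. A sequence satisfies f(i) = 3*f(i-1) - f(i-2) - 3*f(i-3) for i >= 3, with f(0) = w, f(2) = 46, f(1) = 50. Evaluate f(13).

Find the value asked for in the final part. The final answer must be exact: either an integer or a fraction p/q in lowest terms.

-159526

Step 1: a(3) = -3*(-43) + 3*(1) + 1*(-45) = 87; iterating: a(3)=87, a(4)=-389, a(5)=1385, a(6)=-5235, a(7)=19471, a(8)=-72733, a(9)=271377, a(10)=-1012859, a(11)=3779975, a(12)=-14107125, a(13)=52648441, a(14)=-196486723, a(15)=733298367, a(16)=-2736706829; answer -2736706829
Step 2: U1 = -2736706829; m = 1; 4*(1)^4 + 2*(1)^3 - 2*(1)^2 + 6*(1)^1 + 9 = (4) + (2) + (-2) + (6) + (9) = 19; answer 19
Step 3: U2 = 19; d = 19; squarings mod 291: 134^1=134, 134^2=205, 134^4=121, 134^8=91, 134^16=133; 134^19 = 134^1 * 134^2 * 134^16 = 5 (mod 291); answer 5
Step 4: U3 = 5; w = -42; f(3) = 3*(46) - 1*(50) - 3*(-42) = 214; iterating: f(3)=214, f(4)=446, f(5)=986, f(6)=1870, f(7)=3286, f(8)=5030, f(9)=6194, f(10)=3694, f(11)=-10202, f(12)=-52882, f(13)=-159526; answer -159526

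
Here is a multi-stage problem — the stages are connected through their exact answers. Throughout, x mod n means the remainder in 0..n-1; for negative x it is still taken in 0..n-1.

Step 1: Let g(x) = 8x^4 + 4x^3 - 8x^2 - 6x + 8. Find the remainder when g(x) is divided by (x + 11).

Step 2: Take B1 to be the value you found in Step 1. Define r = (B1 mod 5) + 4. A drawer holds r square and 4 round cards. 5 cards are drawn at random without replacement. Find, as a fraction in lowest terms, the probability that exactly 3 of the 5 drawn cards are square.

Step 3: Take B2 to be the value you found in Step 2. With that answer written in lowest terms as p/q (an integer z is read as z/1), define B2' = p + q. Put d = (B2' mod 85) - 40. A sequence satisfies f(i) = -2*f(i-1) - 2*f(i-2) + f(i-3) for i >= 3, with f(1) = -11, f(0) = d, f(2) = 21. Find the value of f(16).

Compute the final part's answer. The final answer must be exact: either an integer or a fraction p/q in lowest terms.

Step 1: remainder = value at the root: 8*(-11)^4 + 4*(-11)^3 - 8*(-11)^2 - 6*(-11)^1 + 8 = (117128) + (-5324) + (-968) + (66) + (8) = 110910; answer 110910
Step 2: B1 = 110910; r = 4; total draws C(8,5) = 56; favorable C(4,3)*C(4,2) = 24; P = 3/7; answer 3/7
Step 3: B2 = 3/7; threaded value p + q = 10; d = -30; f(3) = -2*(21) - 2*(-11) + 1*(-30) = -50; iterating: f(3)=-50, f(4)=47, f(5)=27, f(6)=-198, f(7)=389, f(8)=-355, f(9)=-266, f(10)=1631, f(11)=-3085, f(12)=2642, f(13)=2517, f(14)=-13403, f(15)=24414, f(16)=-19505; answer -19505

-19505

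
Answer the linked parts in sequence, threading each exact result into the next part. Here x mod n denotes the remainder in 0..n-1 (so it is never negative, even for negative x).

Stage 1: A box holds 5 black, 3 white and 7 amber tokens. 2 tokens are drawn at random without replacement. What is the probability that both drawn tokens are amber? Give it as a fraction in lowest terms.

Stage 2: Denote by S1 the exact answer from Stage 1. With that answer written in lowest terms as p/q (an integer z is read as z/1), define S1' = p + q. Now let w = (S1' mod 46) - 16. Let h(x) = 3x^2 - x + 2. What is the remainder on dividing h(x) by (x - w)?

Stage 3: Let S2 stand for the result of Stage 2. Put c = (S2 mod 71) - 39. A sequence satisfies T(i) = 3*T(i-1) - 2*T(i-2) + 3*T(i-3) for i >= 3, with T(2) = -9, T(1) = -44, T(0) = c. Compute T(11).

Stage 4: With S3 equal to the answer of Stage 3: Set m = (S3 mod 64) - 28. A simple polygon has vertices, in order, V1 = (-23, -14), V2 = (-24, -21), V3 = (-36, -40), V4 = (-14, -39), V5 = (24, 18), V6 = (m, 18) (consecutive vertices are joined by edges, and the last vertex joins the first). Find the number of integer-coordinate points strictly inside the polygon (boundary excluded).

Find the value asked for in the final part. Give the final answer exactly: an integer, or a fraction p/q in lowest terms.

1185

Stage 1: total draws C(15,2) = 105; favorable C(7,2) = 21; P = 1/5; answer 1/5
Stage 2: S1 = 1/5; threaded value p + q = 6; w = -10; remainder = value at the root: 3*(-10)^2 - 1*(-10)^1 + 2 = (300) + (10) + (2) = 312; answer 312
Stage 3: S2 = 312; c = -11; T(3) = 3*(-9) - 2*(-44) + 3*(-11) = 28; iterating: T(3)=28, T(4)=-30, T(5)=-173, T(6)=-375, T(7)=-869, T(8)=-2376, T(9)=-6515, T(10)=-17400, T(11)=-46298; answer -46298
Stage 4: S3 = -46298; m = 10; cross terms: (-23*-21 - -24*-14)=147, (-24*-40 - -36*-21)=204, (-36*-39 - -14*-40)=844, (-14*18 - 24*-39)=684, (24*18 - 10*18)=252, (10*-14 - -23*18)=274; twice the area = |2405| = 2405; area = 2405/2; boundary points = 1 + 1 + 1 + 19 + 14 + 1 = 37; strictly interior points = area - boundary/2 + 1 = 1185; answer 1185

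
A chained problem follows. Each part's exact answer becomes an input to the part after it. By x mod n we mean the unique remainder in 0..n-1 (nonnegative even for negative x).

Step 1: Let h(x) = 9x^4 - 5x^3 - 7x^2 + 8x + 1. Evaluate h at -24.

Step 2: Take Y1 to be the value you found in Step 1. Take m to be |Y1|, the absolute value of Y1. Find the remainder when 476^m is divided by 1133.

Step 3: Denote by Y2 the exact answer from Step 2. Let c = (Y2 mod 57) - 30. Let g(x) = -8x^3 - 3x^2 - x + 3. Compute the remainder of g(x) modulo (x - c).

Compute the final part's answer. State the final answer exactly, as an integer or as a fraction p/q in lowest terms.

Step 1: 9*(-24)^4 - 5*(-24)^3 - 7*(-24)^2 + 8*(-24)^1 + 1 = (2985984) + (69120) + (-4032) + (-192) + (1) = 3050881; answer 3050881
Step 2: Y1 = 3050881; m = 3050881; squarings mod 1133: 476^1=476, 476^2=1109, 476^4=576, 476^8=940, 476^16=993, 476^32=339, 476^64=488, 476^128=214, 476^256=476, 476^512=1109, 476^1024=576, 476^2048=940, 476^4096=993, 476^8192=339, 476^16384=488, 476^32768=214, 476^65536=476, 476^131072=1109, 476^262144=576, 476^524288=940, 476^1048576=993, 476^2097152=339; 476^3050881 = 476^1 * 476^128 * 476^256 * 476^1024 * 476^2048 * 476^32768 * 476^131072 * 476^262144 * 476^524288 * 476^2097152 = 718 (mod 1133); answer 718
Step 3: Y2 = 718; c = 4; remainder = value at the root: -8*(4)^3 - 3*(4)^2 - 1*(4)^1 + 3 = (-512) + (-48) + (-4) + (3) = -561; answer -561

-561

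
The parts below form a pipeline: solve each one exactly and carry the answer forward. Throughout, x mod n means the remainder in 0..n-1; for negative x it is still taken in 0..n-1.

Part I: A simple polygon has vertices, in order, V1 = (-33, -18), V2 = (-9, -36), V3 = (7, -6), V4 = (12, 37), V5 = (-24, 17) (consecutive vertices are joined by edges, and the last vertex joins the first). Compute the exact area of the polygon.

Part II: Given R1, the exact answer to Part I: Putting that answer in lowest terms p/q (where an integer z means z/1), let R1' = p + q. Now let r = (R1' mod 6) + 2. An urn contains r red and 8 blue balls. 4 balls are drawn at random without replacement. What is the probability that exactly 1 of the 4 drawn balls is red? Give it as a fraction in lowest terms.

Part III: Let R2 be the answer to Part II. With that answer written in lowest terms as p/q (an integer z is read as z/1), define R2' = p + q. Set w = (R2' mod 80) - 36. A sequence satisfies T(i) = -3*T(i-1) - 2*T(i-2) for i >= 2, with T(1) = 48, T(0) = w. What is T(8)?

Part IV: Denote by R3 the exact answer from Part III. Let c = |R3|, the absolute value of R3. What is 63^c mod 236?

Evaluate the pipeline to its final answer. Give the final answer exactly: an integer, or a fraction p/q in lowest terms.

Part I: cross terms: (-33*-36 - -9*-18)=1026, (-9*-6 - 7*-36)=306, (7*37 - 12*-6)=331, (12*17 - -24*37)=1092, (-24*-18 - -33*17)=993; twice the area = |3748| = 3748; area = 1874; answer 1874
Part II: R1 = 1874; threaded value p + q = 1875; r = 5; total draws C(13,4) = 715; favorable C(5,1)*C(8,3) = 280; P = 56/143; answer 56/143
Part III: R2 = 56/143; threaded value p + q = 199; w = 3; T(2) = -3*(48) - 2*(3) = -150; iterating: T(2)=-150, T(3)=354, T(4)=-762, T(5)=1578, T(6)=-3210, T(7)=6474, T(8)=-13002; answer -13002
Part IV: R3 = -13002; c = 13002; squarings mod 236: 63^1=63, 63^2=193, 63^4=197, 63^8=105, 63^16=169, 63^32=5, 63^64=25, 63^128=153, 63^256=45, 63^512=137, 63^1024=125, 63^2048=49, 63^4096=41, 63^8192=29; 63^13002 = 63^2 * 63^8 * 63^64 * 63^128 * 63^512 * 63^4096 * 63^8192 = 205 (mod 236); answer 205

205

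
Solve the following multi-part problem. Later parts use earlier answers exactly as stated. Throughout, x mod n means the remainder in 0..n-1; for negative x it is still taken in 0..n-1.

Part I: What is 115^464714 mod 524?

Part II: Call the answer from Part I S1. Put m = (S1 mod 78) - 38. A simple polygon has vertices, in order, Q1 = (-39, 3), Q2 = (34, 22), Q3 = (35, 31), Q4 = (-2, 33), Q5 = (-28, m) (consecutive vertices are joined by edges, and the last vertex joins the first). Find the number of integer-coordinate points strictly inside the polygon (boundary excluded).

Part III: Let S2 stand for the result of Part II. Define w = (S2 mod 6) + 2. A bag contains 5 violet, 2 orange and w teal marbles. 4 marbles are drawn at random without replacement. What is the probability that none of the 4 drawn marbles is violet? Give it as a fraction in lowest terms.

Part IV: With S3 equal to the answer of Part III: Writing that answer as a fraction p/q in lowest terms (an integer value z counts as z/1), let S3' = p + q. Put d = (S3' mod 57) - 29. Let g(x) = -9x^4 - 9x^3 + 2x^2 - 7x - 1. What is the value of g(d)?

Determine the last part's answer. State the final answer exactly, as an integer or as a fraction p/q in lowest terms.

-552337

Part I: squarings mod 524: 115^1=115, 115^2=125, 115^4=429, 115^8=117, 115^16=65, 115^32=33, 115^64=41, 115^128=109, 115^256=353, 115^512=421, 115^1024=129, 115^2048=397, 115^4096=409, 115^8192=125, 115^16384=429, 115^32768=117, 115^65536=65, 115^131072=33, 115^262144=41; 115^464714 = 115^2 * 115^8 * 115^64 * 115^256 * 115^512 * 115^1024 * 115^4096 * 115^65536 * 115^131072 * 115^262144 = 233 (mod 524); answer 233
Part II: S1 = 233; m = 39; cross terms: (-39*22 - 34*3)=-960, (34*31 - 35*22)=284, (35*33 - -2*31)=1217, (-2*39 - -28*33)=846, (-28*3 - -39*39)=1437; twice the area = |2824| = 2824; area = 1412; boundary points = 1 + 1 + 1 + 2 + 1 = 6; strictly interior points = area - boundary/2 + 1 = 1410; answer 1410
Part III: S2 = 1410; w = 2; total draws C(9,4) = 126; favorable C(4,4) = 1; P = 1/126; answer 1/126
Part IV: S3 = 1/126; threaded value p + q = 127; d = -16; -9*(-16)^4 - 9*(-16)^3 + 2*(-16)^2 - 7*(-16)^1 - 1 = (-589824) + (36864) + (512) + (112) + (-1) = -552337; answer -552337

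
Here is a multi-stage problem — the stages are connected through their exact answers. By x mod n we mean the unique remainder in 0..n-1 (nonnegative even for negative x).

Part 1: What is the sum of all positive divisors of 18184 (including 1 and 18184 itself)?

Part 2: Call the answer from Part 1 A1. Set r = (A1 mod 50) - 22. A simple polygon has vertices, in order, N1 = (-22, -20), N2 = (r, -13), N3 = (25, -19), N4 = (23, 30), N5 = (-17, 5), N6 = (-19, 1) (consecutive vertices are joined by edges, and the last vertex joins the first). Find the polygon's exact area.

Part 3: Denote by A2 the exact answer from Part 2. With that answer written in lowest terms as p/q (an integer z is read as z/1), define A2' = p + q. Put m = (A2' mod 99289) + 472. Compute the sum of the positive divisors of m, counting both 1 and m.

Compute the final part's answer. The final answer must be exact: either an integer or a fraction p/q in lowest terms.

Part 1: 18184 = 2^3 * 2273; sigma = (1 + 2 + 4 + 8) * (1 + 2273) = 15 * 2274 = 34110; answer 34110
Part 2: A1 = 34110; r = -12; cross terms: (-22*-13 - -12*-20)=46, (-12*-19 - 25*-13)=553, (25*30 - 23*-19)=1187, (23*5 - -17*30)=625, (-17*1 - -19*5)=78, (-19*-20 - -22*1)=402; twice the area = |2891| = 2891; area = 2891/2; answer 2891/2
Part 3: A2 = 2891/2; threaded value p + q = 2893; m = 3365; 3365 = 5 * 673; sigma = (1 + 5) * (1 + 673) = 6 * 674 = 4044; answer 4044

4044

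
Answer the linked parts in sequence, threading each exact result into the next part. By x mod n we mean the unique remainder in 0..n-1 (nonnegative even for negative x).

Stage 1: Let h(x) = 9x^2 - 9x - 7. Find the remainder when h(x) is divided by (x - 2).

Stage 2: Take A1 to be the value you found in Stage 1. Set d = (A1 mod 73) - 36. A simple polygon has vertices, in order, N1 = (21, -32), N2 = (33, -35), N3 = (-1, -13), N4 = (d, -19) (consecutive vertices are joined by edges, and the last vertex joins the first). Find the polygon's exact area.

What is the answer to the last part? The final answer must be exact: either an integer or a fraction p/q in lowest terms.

Stage 1: remainder = value at the root: 9*(2)^2 - 9*(2)^1 - 7 = (36) + (-18) + (-7) = 11; answer 11
Stage 2: A1 = 11; d = -25; cross terms: (21*-35 - 33*-32)=321, (33*-13 - -1*-35)=-464, (-1*-19 - -25*-13)=-306, (-25*-32 - 21*-19)=1199; twice the area = |750| = 750; area = 375; answer 375

375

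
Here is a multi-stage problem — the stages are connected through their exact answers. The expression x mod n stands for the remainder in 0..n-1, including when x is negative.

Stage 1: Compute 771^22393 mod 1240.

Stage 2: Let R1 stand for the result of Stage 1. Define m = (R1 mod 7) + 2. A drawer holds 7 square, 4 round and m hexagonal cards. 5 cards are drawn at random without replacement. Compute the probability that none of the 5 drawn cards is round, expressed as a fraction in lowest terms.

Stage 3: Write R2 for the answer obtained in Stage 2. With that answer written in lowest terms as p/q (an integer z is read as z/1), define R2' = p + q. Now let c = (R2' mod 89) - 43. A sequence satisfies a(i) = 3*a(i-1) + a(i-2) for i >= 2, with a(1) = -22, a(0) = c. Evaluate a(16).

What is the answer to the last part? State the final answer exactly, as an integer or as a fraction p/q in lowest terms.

-802376396

Stage 1: squarings mod 1240: 771^1=771, 771^2=481, 771^4=721, 771^8=281, 771^16=841, 771^32=481, 771^64=721, 771^128=281, 771^256=841, 771^512=481, 771^1024=721, 771^2048=281, 771^4096=841, 771^8192=481, 771^16384=721; 771^22393 = 771^1 * 771^8 * 771^16 * 771^32 * 771^64 * 771^256 * 771^512 * 771^1024 * 771^4096 * 771^16384 = 91 (mod 1240); answer 91
Stage 2: R1 = 91; m = 2; total draws C(13,5) = 1287; favorable C(9,5) = 126; P = 14/143; answer 14/143
Stage 3: R2 = 14/143; threaded value p + q = 157; c = 25; a(2) = 3*(-22) + 1*(25) = -41; iterating: a(2)=-41, a(3)=-145, a(4)=-476, a(5)=-1573, a(6)=-5195, a(7)=-17158, a(8)=-56669, a(9)=-187165, a(10)=-618164, a(11)=-2041657, a(12)=-6743135, a(13)=-22271062, a(14)=-73556321, a(15)=-242940025, a(16)=-802376396; answer -802376396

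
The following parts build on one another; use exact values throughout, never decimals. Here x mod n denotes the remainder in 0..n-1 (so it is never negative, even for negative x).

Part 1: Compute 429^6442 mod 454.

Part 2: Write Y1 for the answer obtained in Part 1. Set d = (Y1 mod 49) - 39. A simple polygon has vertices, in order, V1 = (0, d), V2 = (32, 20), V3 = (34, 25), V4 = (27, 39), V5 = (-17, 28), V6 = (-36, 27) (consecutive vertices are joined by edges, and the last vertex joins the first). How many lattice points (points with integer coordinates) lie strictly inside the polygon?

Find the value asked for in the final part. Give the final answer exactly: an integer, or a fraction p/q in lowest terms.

Part 1: squarings mod 454: 429^1=429, 429^2=171, 429^4=185, 429^8=175, 429^16=207, 429^32=173, 429^64=419, 429^128=317, 429^256=155, 429^512=417, 429^1024=7, 429^2048=49, 429^4096=131; 429^6442 = 429^2 * 429^8 * 429^32 * 429^256 * 429^2048 * 429^4096 = 25 (mod 454); answer 25
Part 2: Y1 = 25; d = -14; cross terms: (0*20 - 32*-14)=448, (32*25 - 34*20)=120, (34*39 - 27*25)=651, (27*28 - -17*39)=1419, (-17*27 - -36*28)=549, (-36*-14 - 0*27)=504; twice the area = |3691| = 3691; area = 3691/2; boundary points = 2 + 1 + 7 + 11 + 1 + 1 = 23; strictly interior points = area - boundary/2 + 1 = 1835; answer 1835

1835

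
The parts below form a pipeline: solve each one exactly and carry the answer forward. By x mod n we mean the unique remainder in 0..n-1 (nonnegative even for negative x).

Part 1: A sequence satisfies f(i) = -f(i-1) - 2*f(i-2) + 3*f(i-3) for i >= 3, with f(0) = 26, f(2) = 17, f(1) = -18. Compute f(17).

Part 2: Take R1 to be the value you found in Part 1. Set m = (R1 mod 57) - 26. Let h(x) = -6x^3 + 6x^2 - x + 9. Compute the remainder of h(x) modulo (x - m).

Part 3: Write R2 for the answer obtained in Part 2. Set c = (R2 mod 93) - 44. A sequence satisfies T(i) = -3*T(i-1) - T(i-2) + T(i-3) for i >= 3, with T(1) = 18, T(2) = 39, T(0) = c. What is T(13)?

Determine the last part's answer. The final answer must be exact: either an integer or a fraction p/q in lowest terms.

-1201602

Part 1: f(3) = -1*(17) - 2*(-18) + 3*(26) = 97; iterating: f(3)=97, f(4)=-185, f(5)=42, f(6)=619, f(7)=-1258, f(8)=146, f(9)=4227, f(10)=-8293, f(11)=277, f(12)=28990, f(13)=-54423, f(14)=-2726, f(15)=198542, f(16)=-356359, f(17)=-48903; answer -48903
Part 2: R1 = -48903; m = -23; remainder = value at the root: -6*(-23)^3 + 6*(-23)^2 - 1*(-23)^1 + 9 = (73002) + (3174) + (23) + (9) = 76208; answer 76208
Part 3: R2 = 76208; c = -3; T(3) = -3*(39) - 1*(18) + 1*(-3) = -138; iterating: T(3)=-138, T(4)=393, T(5)=-1002, T(6)=2475, T(7)=-6030, T(8)=14613, T(9)=-35334, T(10)=85359, T(11)=-206130, T(12)=497697, T(13)=-1201602; answer -1201602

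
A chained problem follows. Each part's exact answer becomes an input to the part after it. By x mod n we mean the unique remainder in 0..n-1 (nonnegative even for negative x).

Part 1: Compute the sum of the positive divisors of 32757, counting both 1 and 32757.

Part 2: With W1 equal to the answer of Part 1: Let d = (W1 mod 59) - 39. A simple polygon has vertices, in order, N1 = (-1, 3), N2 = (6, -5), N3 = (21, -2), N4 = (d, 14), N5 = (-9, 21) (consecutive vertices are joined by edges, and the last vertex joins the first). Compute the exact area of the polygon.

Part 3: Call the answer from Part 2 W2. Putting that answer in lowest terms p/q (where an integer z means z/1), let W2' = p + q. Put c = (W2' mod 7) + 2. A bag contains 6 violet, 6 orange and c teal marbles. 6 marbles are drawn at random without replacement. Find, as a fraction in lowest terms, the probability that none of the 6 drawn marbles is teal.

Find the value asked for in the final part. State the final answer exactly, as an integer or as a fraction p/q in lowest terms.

Part 1: 32757 = 3 * 61 * 179; sigma = (1 + 3) * (1 + 61) * (1 + 179) = 4 * 62 * 180 = 44640; answer 44640
Part 2: W1 = 44640; d = -3; cross terms: (-1*-5 - 6*3)=-13, (6*-2 - 21*-5)=93, (21*14 - -3*-2)=288, (-3*21 - -9*14)=63, (-9*3 - -1*21)=-6; twice the area = |425| = 425; area = 425/2; answer 425/2
Part 3: W2 = 425/2; threaded value p + q = 427; c = 2; total draws C(14,6) = 3003; favorable C(12,6) = 924; P = 4/13; answer 4/13

4/13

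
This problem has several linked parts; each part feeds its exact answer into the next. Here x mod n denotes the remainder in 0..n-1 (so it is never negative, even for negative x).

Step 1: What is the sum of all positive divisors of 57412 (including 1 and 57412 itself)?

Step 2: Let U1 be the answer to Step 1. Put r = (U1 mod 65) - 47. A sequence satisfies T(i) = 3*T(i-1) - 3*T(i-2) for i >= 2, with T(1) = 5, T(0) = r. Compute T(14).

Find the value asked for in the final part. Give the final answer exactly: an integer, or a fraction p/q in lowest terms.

111537

Step 1: 57412 = 2^2 * 31 * 463; sigma = (1 + 2 + 4) * (1 + 31) * (1 + 463) = 7 * 32 * 464 = 103936; answer 103936
Step 2: U1 = 103936; r = -46; T(2) = 3*(5) - 3*(-46) = 153; iterating: T(2)=153, T(3)=444, T(4)=873, T(5)=1287, T(6)=1242, T(7)=-135, T(8)=-4131, T(9)=-11988, T(10)=-23571, T(11)=-34749, T(12)=-33534, T(13)=3645, T(14)=111537; answer 111537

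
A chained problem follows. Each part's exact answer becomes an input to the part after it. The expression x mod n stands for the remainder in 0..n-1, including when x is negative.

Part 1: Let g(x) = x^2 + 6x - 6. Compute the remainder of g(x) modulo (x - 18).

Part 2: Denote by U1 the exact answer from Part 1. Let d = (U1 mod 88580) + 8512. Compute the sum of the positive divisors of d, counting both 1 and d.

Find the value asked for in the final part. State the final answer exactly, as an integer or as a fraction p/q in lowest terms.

13860

Part 1: remainder = value at the root: 1*(18)^2 + 6*(18)^1 - 6 = (324) + (108) + (-6) = 426; answer 426
Part 2: U1 = 426; d = 8938; 8938 = 2 * 41 * 109; sigma = (1 + 2) * (1 + 41) * (1 + 109) = 3 * 42 * 110 = 13860; answer 13860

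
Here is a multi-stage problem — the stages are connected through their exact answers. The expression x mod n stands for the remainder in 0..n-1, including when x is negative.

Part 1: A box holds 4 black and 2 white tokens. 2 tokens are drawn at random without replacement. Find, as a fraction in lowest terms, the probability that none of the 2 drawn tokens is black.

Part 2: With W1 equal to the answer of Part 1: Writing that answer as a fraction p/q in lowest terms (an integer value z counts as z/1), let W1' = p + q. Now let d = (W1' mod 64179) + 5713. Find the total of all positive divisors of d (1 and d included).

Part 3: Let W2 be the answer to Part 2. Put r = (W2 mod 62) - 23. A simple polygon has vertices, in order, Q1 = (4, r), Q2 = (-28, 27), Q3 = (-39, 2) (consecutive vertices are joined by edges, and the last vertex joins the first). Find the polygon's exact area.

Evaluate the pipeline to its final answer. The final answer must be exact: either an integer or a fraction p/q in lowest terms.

Part 1: total draws C(6,2) = 15; favorable C(2,2) = 1; P = 1/15; answer 1/15
Part 2: W1 = 1/15; threaded value p + q = 16; d = 5729; 5729 = 17 * 337; sigma = (1 + 17) * (1 + 337) = 18 * 338 = 6084; answer 6084
Part 3: W2 = 6084; r = -15; cross terms: (4*27 - -28*-15)=-312, (-28*2 - -39*27)=997, (-39*-15 - 4*2)=577; twice the area = |1262| = 1262; area = 631; answer 631

631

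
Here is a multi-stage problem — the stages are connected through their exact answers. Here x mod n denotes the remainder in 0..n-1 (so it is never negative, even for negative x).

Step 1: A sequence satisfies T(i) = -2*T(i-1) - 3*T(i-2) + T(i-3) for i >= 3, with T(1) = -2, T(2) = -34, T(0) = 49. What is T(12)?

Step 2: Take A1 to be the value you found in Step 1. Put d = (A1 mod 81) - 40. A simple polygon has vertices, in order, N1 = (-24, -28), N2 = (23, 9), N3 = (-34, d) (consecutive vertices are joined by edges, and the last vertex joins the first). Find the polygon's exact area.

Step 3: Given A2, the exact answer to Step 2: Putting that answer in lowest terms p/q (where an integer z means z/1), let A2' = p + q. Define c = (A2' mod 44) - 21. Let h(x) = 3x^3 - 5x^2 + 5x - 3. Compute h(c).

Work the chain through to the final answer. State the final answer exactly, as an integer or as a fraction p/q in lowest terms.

Step 1: T(3) = -2*(-34) - 3*(-2) + 1*(49) = 123; iterating: T(3)=123, T(4)=-146, T(5)=-111, T(6)=783, T(7)=-1379, T(8)=298, T(9)=4324, T(10)=-10921, T(11)=9168, T(12)=18751; answer 18751
Step 2: A1 = 18751; d = 0; cross terms: (-24*9 - 23*-28)=428, (23*0 - -34*9)=306, (-34*-28 - -24*0)=952; twice the area = |1686| = 1686; area = 843; answer 843
Step 3: A2 = 843; threaded value p + q = 844; c = -13; 3*(-13)^3 - 5*(-13)^2 + 5*(-13)^1 - 3 = (-6591) + (-845) + (-65) + (-3) = -7504; answer -7504

-7504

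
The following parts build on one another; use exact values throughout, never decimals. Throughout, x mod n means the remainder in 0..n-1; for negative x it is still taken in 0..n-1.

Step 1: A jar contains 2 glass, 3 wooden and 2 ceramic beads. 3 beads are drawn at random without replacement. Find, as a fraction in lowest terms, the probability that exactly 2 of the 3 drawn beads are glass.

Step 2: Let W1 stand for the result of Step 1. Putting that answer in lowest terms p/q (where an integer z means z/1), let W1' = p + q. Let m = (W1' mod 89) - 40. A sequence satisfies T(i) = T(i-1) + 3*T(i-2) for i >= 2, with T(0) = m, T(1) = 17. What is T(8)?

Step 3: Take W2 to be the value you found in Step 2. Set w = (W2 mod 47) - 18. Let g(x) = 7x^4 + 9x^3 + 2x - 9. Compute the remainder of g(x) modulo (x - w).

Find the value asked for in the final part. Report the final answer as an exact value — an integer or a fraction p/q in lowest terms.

Step 1: total draws C(7,3) = 35; favorable C(2,2)*C(5,1) = 5; P = 1/7; answer 1/7
Step 2: W1 = 1/7; threaded value p + q = 8; m = -32; T(2) = 1*(17) + 3*(-32) = -79; iterating: T(2)=-79, T(3)=-28, T(4)=-265, T(5)=-349, T(6)=-1144, T(7)=-2191, T(8)=-5623; answer -5623
Step 3: W2 = -5623; w = -1; remainder = value at the root: 7*(-1)^4 + 9*(-1)^3 + 2*(-1)^1 - 9 = (7) + (-9) + (-2) + (-9) = -13; answer -13

-13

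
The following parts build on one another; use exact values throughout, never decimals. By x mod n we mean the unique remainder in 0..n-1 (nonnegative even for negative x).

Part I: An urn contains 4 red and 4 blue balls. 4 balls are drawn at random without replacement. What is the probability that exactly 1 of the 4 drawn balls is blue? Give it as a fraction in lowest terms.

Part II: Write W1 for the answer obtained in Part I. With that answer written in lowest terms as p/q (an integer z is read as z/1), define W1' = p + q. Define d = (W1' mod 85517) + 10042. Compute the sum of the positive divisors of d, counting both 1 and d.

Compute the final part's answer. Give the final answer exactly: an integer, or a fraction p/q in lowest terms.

Part I: total draws C(8,4) = 70; favorable C(4,1)*C(4,3) = 16; P = 8/35; answer 8/35
Part II: W1 = 8/35; threaded value p + q = 43; d = 10085; 10085 = 5 * 2017; sigma = (1 + 5) * (1 + 2017) = 6 * 2018 = 12108; answer 12108

12108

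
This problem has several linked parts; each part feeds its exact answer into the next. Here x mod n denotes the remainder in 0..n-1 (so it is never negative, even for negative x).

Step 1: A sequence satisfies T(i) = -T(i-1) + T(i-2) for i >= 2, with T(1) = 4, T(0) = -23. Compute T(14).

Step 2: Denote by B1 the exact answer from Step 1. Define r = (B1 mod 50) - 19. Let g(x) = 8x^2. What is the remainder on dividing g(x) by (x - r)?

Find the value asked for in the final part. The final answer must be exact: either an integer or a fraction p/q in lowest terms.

1568

Step 1: T(2) = -1*(4) + 1*(-23) = -27; iterating: T(2)=-27, T(3)=31, T(4)=-58, T(5)=89, T(6)=-147, T(7)=236, T(8)=-383, T(9)=619, T(10)=-1002, T(11)=1621, T(12)=-2623, T(13)=4244, T(14)=-6867; answer -6867
Step 2: B1 = -6867; r = 14; remainder = value at the root: 8*(14)^2 = (1568) = 1568; answer 1568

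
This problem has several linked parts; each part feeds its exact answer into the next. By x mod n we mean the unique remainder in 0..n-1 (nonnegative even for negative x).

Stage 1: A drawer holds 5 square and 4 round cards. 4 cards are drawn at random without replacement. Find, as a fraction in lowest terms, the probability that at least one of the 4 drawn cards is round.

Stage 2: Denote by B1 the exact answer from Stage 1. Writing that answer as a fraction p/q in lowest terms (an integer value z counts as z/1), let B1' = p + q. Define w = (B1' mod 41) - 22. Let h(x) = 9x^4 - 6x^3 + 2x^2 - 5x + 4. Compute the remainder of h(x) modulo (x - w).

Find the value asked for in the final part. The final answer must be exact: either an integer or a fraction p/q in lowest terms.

1806886

Stage 1: total draws C(9,4) = 126; complement C(5,4) = 5; favorable 126 - 5 = 121; P = 121/126; answer 121/126
Stage 2: B1 = 121/126; threaded value p + q = 247; w = -21; remainder = value at the root: 9*(-21)^4 - 6*(-21)^3 + 2*(-21)^2 - 5*(-21)^1 + 4 = (1750329) + (55566) + (882) + (105) + (4) = 1806886; answer 1806886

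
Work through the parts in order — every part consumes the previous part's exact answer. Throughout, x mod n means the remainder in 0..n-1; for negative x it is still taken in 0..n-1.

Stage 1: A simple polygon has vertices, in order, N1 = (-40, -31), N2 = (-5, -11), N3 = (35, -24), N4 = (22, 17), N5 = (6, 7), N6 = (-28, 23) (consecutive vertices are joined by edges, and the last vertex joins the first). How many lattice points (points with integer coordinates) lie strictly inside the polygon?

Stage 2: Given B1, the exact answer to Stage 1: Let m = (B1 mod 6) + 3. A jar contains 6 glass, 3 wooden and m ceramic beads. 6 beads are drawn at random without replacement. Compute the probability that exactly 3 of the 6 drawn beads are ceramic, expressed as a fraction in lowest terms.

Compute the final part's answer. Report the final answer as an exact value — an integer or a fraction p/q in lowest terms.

Stage 1: cross terms: (-40*-11 - -5*-31)=285, (-5*-24 - 35*-11)=505, (35*17 - 22*-24)=1123, (22*7 - 6*17)=52, (6*23 - -28*7)=334, (-28*-31 - -40*23)=1788; twice the area = |4087| = 4087; area = 4087/2; boundary points = 5 + 1 + 1 + 2 + 2 + 6 = 17; strictly interior points = area - boundary/2 + 1 = 2036; answer 2036
Stage 2: B1 = 2036; m = 5; total draws C(14,6) = 3003; favorable C(5,3)*C(9,3) = 840; P = 40/143; answer 40/143

40/143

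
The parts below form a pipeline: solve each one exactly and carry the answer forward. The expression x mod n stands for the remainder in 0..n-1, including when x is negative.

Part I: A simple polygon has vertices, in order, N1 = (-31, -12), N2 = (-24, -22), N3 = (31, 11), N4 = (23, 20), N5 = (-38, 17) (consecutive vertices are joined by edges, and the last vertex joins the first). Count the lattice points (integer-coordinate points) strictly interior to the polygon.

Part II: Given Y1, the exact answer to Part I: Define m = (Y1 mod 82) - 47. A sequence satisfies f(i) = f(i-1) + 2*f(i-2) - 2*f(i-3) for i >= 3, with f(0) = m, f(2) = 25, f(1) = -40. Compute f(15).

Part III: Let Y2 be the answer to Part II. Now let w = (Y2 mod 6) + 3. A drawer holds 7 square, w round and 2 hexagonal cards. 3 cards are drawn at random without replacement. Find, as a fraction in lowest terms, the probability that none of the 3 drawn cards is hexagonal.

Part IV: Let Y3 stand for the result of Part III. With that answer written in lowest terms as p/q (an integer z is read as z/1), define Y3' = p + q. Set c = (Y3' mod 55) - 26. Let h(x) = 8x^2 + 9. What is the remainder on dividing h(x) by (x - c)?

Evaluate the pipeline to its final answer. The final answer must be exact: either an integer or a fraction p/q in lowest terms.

Part I: cross terms: (-31*-22 - -24*-12)=394, (-24*11 - 31*-22)=418, (31*20 - 23*11)=367, (23*17 - -38*20)=1151, (-38*-12 - -31*17)=983; twice the area = |3313| = 3313; area = 3313/2; boundary points = 1 + 11 + 1 + 1 + 1 = 15; strictly interior points = area - boundary/2 + 1 = 1650; answer 1650
Part II: Y1 = 1650; m = -37; f(3) = 1*(25) + 2*(-40) - 2*(-37) = 19; iterating: f(3)=19, f(4)=149, f(5)=137, f(6)=397, f(7)=373, f(8)=893, f(9)=845, f(10)=1885, f(11)=1789, f(12)=3869, f(13)=3677, f(14)=7837, f(15)=7453; answer 7453
Part III: Y2 = 7453; w = 4; total draws C(13,3) = 286; favorable C(11,3) = 165; P = 15/26; answer 15/26
Part IV: Y3 = 15/26; threaded value p + q = 41; c = 15; remainder = value at the root: 8*(15)^2 + 9 = (1800) + (9) = 1809; answer 1809

1809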